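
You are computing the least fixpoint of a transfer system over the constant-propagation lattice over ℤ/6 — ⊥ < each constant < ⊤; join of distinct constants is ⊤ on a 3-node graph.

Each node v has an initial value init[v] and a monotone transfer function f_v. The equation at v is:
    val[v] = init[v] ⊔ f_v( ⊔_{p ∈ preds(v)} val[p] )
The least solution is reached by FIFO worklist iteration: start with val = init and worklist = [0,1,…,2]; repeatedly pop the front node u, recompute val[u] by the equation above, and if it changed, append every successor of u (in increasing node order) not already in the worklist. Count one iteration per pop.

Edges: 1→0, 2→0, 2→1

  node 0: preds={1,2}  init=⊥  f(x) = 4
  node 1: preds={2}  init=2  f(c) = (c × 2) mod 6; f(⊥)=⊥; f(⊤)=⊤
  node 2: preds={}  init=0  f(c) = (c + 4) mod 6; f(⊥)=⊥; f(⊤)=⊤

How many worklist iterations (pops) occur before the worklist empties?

4

Worklist (4 pops):
  #1 pop 0: in=⊤ → 4 (was ⊥); enqueue []
  #2 pop 1: in=0 → ⊤ (was 2); enqueue [0]
  #3 pop 2: in=⊥ → 0 (no change)
  #4 pop 0: in=⊤ → 4 (no change)

Fixpoint:
  val[0] = 4
  val[1] = ⊤
  val[2] = 0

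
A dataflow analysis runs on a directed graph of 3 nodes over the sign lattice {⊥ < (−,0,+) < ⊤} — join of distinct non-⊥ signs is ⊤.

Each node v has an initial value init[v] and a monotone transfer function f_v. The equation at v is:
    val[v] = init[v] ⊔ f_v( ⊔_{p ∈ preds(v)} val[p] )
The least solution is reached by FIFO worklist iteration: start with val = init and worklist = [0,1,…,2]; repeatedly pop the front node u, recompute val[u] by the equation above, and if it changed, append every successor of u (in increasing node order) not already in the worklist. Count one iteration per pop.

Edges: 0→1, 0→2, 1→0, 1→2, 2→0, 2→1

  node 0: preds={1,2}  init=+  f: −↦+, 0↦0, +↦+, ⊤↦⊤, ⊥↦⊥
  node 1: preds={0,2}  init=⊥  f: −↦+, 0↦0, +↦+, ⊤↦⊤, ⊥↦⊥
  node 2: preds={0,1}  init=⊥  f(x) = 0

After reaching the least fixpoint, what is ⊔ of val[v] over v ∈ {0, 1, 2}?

Worklist (7 pops):
  #1 pop 0: in=⊥ → + (no change)
  #2 pop 1: in=+ → + (was ⊥); enqueue [0]
  #3 pop 2: in=+ → 0 (was ⊥); enqueue [1]
  #4 pop 0: in=⊤ → ⊤ (was +); enqueue [2]
  #5 pop 1: in=⊤ → ⊤ (was +); enqueue [0]
  #6 pop 2: in=⊤ → 0 (no change)
  #7 pop 0: in=⊤ → ⊤ (no change)

Fixpoint:
  val[0] = ⊤
  val[1] = ⊤
  val[2] = 0

⊤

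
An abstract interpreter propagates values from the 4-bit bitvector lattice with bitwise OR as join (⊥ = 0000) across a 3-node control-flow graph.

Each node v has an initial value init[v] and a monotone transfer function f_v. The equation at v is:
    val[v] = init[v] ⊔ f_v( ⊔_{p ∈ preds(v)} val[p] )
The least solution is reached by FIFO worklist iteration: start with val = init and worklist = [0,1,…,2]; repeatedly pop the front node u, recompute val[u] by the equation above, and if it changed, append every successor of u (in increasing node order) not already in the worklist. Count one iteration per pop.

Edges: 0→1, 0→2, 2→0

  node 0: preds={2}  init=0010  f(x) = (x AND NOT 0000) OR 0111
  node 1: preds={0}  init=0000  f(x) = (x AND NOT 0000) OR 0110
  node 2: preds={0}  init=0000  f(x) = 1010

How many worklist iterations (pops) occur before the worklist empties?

6

Trace (6 dequeues):
  [1] u=0 | in 0000 | out 0111 | prev 0010 | push {}
  [2] u=1 | in 0111 | out 0111 | prev 0000 | push {}
  [3] u=2 | in 0111 | out 1010 | prev 0000 | push {0}
  [4] u=0 | in 1010 | out 1111 | prev 0111 | push {1,2}
  [5] u=1 | in 1111 | out 1111 | prev 0111 | push {}
  [6] u=2 | in 1111 | out 1010 | ==

Converged values:
  [0] 1111
  [1] 1111
  [2] 1010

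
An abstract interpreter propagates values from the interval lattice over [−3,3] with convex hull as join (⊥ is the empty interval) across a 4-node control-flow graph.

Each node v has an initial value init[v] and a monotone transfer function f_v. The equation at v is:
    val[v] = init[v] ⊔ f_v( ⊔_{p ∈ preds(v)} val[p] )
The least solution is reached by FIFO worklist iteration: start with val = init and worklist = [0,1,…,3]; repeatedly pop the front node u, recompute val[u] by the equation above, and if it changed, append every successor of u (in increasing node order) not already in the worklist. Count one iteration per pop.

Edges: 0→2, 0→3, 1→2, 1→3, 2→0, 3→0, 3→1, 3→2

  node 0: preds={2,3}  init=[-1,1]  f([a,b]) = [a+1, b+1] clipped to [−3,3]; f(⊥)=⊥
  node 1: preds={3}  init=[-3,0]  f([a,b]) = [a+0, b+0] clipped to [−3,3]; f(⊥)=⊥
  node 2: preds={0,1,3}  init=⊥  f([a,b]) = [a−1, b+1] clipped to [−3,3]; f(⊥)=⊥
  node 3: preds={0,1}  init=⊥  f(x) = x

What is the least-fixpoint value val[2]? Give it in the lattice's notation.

Trace (12 dequeues):
  [1] u=0 | in ⊥ | out [-1,1] | ==
  [2] u=1 | in ⊥ | out [-3,0] | ==
  [3] u=2 | in [-3,1] | out [-3,2] | prev ⊥ | push {0}
  [4] u=3 | in [-3,1] | out [-3,1] | prev ⊥ | push {1,2}
  [5] u=0 | in [-3,2] | out [-2,3] | prev [-1,1] | push {3}
  [6] u=1 | in [-3,1] | out [-3,1] | prev [-3,0] | push {}
  [7] u=2 | in [-3,3] | out [-3,3] | prev [-3,2] | push {0}
  [8] u=3 | in [-3,3] | out [-3,3] | prev [-3,1] | push {1,2}
  [9] u=0 | in [-3,3] | out [-2,3] | ==
  [10] u=1 | in [-3,3] | out [-3,3] | prev [-3,1] | push {3}
  [11] u=2 | in [-3,3] | out [-3,3] | ==
  [12] u=3 | in [-3,3] | out [-3,3] | ==

Converged values:
  [0] [-2,3]
  [1] [-3,3]
  [2] [-3,3]
  [3] [-3,3]

[-3,3]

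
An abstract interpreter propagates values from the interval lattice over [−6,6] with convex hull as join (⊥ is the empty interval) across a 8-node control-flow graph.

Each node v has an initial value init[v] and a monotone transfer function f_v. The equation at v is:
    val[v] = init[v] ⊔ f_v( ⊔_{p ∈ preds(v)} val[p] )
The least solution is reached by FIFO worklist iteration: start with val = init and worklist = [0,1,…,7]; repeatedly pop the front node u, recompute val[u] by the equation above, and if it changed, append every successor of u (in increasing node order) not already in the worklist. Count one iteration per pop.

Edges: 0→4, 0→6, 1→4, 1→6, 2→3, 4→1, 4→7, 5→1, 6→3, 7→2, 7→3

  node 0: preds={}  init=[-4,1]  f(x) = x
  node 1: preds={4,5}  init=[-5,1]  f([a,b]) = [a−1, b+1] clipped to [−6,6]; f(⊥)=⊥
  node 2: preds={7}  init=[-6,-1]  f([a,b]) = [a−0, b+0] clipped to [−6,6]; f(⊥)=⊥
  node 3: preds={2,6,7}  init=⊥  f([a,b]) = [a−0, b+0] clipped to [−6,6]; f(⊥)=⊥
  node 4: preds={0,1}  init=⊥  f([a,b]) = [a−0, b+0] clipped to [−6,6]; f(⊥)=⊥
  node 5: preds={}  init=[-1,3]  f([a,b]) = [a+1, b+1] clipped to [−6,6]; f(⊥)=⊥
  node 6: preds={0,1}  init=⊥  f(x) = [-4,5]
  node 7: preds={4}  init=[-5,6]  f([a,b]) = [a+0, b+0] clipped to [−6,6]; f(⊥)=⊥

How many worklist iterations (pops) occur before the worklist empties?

Trace (20 dequeues):
  [1] u=0 | in ⊥ | out [-4,1] | ==
  [2] u=1 | in [-1,3] | out [-5,4] | prev [-5,1] | push {}
  [3] u=2 | in [-5,6] | out [-6,6] | prev [-6,-1] | push {}
  [4] u=3 | in [-6,6] | out [-6,6] | prev ⊥ | push {}
  [5] u=4 | in [-5,4] | out [-5,4] | prev ⊥ | push {1}
  [6] u=5 | in ⊥ | out [-1,3] | ==
  [7] u=6 | in [-5,4] | out [-4,5] | prev ⊥ | push {3}
  [8] u=7 | in [-5,4] | out [-5,6] | ==
  [9] u=1 | in [-5,4] | out [-6,5] | prev [-5,4] | push {4,6}
  [10] u=3 | in [-6,6] | out [-6,6] | ==
  [11] u=4 | in [-6,5] | out [-6,5] | prev [-5,4] | push {1,7}
  [12] u=6 | in [-6,5] | out [-4,5] | ==
  [13] u=1 | in [-6,5] | out [-6,6] | prev [-6,5] | push {4,6}
  [14] u=7 | in [-6,5] | out [-6,6] | prev [-5,6] | push {2,3}
  [15] u=4 | in [-6,6] | out [-6,6] | prev [-6,5] | push {1,7}
  [16] u=6 | in [-6,6] | out [-4,5] | ==
  [17] u=2 | in [-6,6] | out [-6,6] | ==
  [18] u=3 | in [-6,6] | out [-6,6] | ==
  [19] u=1 | in [-6,6] | out [-6,6] | ==
  [20] u=7 | in [-6,6] | out [-6,6] | ==

Converged values:
  [0] [-4,1]
  [1] [-6,6]
  [2] [-6,6]
  [3] [-6,6]
  [4] [-6,6]
  [5] [-1,3]
  [6] [-4,5]
  [7] [-6,6]

20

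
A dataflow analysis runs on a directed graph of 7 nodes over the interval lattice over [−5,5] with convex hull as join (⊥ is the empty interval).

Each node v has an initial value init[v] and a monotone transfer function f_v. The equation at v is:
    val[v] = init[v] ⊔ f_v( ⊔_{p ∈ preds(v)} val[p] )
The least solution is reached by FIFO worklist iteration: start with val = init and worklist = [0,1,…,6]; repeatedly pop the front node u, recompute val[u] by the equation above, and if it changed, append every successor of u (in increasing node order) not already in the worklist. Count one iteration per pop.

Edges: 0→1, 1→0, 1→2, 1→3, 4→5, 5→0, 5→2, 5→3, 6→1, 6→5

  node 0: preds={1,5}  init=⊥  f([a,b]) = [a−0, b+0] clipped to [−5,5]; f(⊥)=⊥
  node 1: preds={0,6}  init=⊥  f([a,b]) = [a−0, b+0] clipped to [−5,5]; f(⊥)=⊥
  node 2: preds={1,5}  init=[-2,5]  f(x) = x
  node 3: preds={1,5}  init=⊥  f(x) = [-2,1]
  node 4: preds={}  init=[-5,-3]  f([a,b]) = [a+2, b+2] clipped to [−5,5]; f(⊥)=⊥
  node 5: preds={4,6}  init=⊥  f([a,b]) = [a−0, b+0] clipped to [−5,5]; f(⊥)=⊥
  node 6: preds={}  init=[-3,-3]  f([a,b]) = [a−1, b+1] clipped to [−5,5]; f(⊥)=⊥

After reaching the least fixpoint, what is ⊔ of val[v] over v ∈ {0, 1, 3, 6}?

Worklist (14 pops):
  #1 pop 0: in=⊥ → ⊥ (no change)
  #2 pop 1: in=[-3,-3] → [-3,-3] (was ⊥); enqueue [0]
  #3 pop 2: in=[-3,-3] → [-3,5] (was [-2,5]); enqueue []
  #4 pop 3: in=[-3,-3] → [-2,1] (was ⊥); enqueue []
  #5 pop 4: in=⊥ → [-5,-3] (no change)
  #6 pop 5: in=[-5,-3] → [-5,-3] (was ⊥); enqueue [2,3]
  #7 pop 6: in=⊥ → [-3,-3] (no change)
  #8 pop 0: in=[-5,-3] → [-5,-3] (was ⊥); enqueue [1]
  #9 pop 2: in=[-5,-3] → [-5,5] (was [-3,5]); enqueue []
  #10 pop 3: in=[-5,-3] → [-2,1] (no change)
  #11 pop 1: in=[-5,-3] → [-5,-3] (was [-3,-3]); enqueue [0,2,3]
  #12 pop 0: in=[-5,-3] → [-5,-3] (no change)
  #13 pop 2: in=[-5,-3] → [-5,5] (no change)
  #14 pop 3: in=[-5,-3] → [-2,1] (no change)

Fixpoint:
  val[0] = [-5,-3]
  val[1] = [-5,-3]
  val[2] = [-5,5]
  val[3] = [-2,1]
  val[4] = [-5,-3]
  val[5] = [-5,-3]
  val[6] = [-3,-3]

[-5,1]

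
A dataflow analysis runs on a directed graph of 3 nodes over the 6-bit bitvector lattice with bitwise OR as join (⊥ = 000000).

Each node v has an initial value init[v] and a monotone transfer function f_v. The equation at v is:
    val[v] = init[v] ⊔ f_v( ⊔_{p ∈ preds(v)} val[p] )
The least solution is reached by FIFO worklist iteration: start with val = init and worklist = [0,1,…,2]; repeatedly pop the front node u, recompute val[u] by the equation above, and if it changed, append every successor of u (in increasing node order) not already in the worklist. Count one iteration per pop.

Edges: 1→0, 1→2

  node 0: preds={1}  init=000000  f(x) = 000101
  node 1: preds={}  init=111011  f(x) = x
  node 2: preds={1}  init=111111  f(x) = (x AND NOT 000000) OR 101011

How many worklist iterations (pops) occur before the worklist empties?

Worklist (3 pops):
  #1 pop 0: in=111011 → 000101 (was 000000); enqueue []
  #2 pop 1: in=000000 → 111011 (no change)
  #3 pop 2: in=111011 → 111111 (no change)

Fixpoint:
  val[0] = 000101
  val[1] = 111011
  val[2] = 111111

3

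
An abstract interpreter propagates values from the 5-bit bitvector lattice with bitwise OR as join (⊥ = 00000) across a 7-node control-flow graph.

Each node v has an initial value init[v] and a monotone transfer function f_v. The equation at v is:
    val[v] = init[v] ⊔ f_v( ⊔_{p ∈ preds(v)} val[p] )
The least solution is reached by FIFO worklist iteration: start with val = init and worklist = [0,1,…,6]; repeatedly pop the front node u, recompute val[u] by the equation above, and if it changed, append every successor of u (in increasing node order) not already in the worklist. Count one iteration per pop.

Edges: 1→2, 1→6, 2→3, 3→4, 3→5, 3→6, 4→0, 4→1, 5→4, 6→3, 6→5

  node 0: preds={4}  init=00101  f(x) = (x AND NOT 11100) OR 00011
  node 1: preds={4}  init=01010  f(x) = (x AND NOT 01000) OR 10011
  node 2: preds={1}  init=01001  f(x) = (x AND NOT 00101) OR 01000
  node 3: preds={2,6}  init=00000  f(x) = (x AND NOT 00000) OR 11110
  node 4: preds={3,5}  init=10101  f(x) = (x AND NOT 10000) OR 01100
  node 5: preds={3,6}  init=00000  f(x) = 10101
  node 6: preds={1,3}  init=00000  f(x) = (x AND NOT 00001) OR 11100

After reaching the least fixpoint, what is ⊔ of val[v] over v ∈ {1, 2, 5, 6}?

11111

Iteration log — 12 steps:
  step 1. node 0  ⊔preds=10101  new=00111  old=00101  +wl: 
  step 2. node 1  ⊔preds=10101  new=11111  old=01010  +wl: 
  step 3. node 2  ⊔preds=11111  new=11011  old=01001  +wl: 
  step 4. node 3  ⊔preds=11011  new=11111  old=00000  +wl: 
  step 5. node 4  ⊔preds=11111  new=11111  old=10101  +wl: 0,1
  step 6. node 5  ⊔preds=11111  new=10101  old=00000  +wl: 4
  step 7. node 6  ⊔preds=11111  new=11110  old=00000  +wl: 3,5
  step 8. node 0  ⊔preds=11111  new=00111  stable
  step 9. node 1  ⊔preds=11111  new=11111  stable
  step 10. node 4  ⊔preds=11111  new=11111  stable
  step 11. node 3  ⊔preds=11111  new=11111  stable
  step 12. node 5  ⊔preds=11111  new=10101  stable

Least fixpoint reached:
  node 0: 00111
  node 1: 11111
  node 2: 11011
  node 3: 11111
  node 4: 11111
  node 5: 10101
  node 6: 11110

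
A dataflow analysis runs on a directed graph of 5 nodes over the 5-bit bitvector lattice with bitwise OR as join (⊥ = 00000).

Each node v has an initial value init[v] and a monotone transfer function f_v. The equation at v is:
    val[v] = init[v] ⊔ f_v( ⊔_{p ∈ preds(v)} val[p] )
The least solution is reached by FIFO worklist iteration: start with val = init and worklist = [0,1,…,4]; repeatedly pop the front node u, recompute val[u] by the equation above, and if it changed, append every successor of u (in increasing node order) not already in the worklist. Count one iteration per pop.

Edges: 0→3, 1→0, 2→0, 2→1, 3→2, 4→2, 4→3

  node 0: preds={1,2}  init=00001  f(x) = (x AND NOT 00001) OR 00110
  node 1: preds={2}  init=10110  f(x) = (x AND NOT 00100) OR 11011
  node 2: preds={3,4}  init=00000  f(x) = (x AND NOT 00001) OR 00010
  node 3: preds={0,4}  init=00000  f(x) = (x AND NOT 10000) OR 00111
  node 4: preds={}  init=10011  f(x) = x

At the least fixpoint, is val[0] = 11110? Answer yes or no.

Trace (14 dequeues):
  [1] u=0 | in 10110 | out 10111 | prev 00001 | push {}
  [2] u=1 | in 00000 | out 11111 | prev 10110 | push {0}
  [3] u=2 | in 10011 | out 10010 | prev 00000 | push {1}
  [4] u=3 | in 10111 | out 00111 | prev 00000 | push {2}
  [5] u=4 | in 00000 | out 10011 | ==
  [6] u=0 | in 11111 | out 11111 | prev 10111 | push {3}
  [7] u=1 | in 10010 | out 11111 | ==
  [8] u=2 | in 10111 | out 10110 | prev 10010 | push {0,1}
  [9] u=3 | in 11111 | out 01111 | prev 00111 | push {2}
  [10] u=0 | in 11111 | out 11111 | ==
  [11] u=1 | in 10110 | out 11111 | ==
  [12] u=2 | in 11111 | out 11110 | prev 10110 | push {0,1}
  [13] u=0 | in 11111 | out 11111 | ==
  [14] u=1 | in 11110 | out 11111 | ==

Converged values:
  [0] 11111
  [1] 11111
  [2] 11110
  [3] 01111
  [4] 10011

no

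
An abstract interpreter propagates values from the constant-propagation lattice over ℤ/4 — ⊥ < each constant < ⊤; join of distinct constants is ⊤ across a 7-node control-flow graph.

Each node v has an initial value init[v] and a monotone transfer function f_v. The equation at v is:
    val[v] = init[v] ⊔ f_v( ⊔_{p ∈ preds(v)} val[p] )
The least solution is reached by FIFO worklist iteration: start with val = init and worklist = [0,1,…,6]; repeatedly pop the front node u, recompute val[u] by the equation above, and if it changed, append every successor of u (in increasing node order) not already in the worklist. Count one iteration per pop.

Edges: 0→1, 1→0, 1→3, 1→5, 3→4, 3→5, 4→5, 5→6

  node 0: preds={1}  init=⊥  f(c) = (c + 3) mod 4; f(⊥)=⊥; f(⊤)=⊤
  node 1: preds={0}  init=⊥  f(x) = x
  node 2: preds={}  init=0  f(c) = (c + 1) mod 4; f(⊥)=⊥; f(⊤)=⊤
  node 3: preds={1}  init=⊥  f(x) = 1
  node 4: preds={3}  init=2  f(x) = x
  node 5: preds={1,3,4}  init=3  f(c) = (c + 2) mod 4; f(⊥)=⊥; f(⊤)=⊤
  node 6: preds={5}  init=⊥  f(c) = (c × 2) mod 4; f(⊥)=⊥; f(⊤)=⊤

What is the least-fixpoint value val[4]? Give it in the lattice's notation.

Worklist (7 pops):
  #1 pop 0: in=⊥ → ⊥ (no change)
  #2 pop 1: in=⊥ → ⊥ (no change)
  #3 pop 2: in=⊥ → 0 (no change)
  #4 pop 3: in=⊥ → 1 (was ⊥); enqueue []
  #5 pop 4: in=1 → ⊤ (was 2); enqueue []
  #6 pop 5: in=⊤ → ⊤ (was 3); enqueue []
  #7 pop 6: in=⊤ → ⊤ (was ⊥); enqueue []

Fixpoint:
  val[0] = ⊥
  val[1] = ⊥
  val[2] = 0
  val[3] = 1
  val[4] = ⊤
  val[5] = ⊤
  val[6] = ⊤

⊤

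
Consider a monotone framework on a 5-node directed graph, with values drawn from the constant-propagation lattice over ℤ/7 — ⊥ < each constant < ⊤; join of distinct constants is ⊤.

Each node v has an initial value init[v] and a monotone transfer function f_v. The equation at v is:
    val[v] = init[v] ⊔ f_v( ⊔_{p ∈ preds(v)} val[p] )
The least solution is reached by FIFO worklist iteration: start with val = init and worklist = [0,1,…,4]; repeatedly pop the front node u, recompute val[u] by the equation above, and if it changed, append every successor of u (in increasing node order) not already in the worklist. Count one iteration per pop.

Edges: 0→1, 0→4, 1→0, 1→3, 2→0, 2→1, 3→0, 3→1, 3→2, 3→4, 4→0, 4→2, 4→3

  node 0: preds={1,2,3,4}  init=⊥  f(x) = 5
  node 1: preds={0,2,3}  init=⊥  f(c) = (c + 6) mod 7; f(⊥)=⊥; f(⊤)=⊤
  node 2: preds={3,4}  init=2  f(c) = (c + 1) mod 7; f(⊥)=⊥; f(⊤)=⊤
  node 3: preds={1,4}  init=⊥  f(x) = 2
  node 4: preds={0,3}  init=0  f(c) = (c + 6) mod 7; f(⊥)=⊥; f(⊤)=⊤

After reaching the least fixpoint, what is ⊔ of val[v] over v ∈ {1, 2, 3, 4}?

Worklist (9 pops):
  #1 pop 0: in=⊤ → 5 (was ⊥); enqueue []
  #2 pop 1: in=⊤ → ⊤ (was ⊥); enqueue [0]
  #3 pop 2: in=0 → ⊤ (was 2); enqueue [1]
  #4 pop 3: in=⊤ → 2 (was ⊥); enqueue [2]
  #5 pop 4: in=⊤ → ⊤ (was 0); enqueue [3]
  #6 pop 0: in=⊤ → 5 (no change)
  #7 pop 1: in=⊤ → ⊤ (no change)
  #8 pop 2: in=⊤ → ⊤ (no change)
  #9 pop 3: in=⊤ → 2 (no change)

Fixpoint:
  val[0] = 5
  val[1] = ⊤
  val[2] = ⊤
  val[3] = 2
  val[4] = ⊤

⊤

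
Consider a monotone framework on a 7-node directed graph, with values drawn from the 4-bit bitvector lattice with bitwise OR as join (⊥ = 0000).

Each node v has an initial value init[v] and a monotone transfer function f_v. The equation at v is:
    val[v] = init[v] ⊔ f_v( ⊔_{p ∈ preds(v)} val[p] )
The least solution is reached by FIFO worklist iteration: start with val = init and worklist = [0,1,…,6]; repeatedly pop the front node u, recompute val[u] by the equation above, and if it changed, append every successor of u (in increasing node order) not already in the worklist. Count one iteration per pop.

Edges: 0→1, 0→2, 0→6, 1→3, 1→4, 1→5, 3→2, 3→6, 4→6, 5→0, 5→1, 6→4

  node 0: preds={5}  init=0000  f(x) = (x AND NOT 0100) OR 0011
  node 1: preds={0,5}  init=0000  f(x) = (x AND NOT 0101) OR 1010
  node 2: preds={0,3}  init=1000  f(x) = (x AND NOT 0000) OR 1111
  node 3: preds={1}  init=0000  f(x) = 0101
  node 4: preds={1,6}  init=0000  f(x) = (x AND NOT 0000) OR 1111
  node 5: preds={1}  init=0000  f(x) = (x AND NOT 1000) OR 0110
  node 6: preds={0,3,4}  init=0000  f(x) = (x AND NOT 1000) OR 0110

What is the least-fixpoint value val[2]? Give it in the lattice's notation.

1111

Iteration log — 11 steps:
  step 1. node 0  ⊔preds=0000  new=0011  old=0000  +wl: 
  step 2. node 1  ⊔preds=0011  new=1010  old=0000  +wl: 
  step 3. node 2  ⊔preds=0011  new=1111  old=1000  +wl: 
  step 4. node 3  ⊔preds=1010  new=0101  old=0000  +wl: 2
  step 5. node 4  ⊔preds=1010  new=1111  old=0000  +wl: 
  step 6. node 5  ⊔preds=1010  new=0110  old=0000  +wl: 0,1
  step 7. node 6  ⊔preds=1111  new=0111  old=0000  +wl: 4
  step 8. node 2  ⊔preds=0111  new=1111  stable
  step 9. node 0  ⊔preds=0110  new=0011  stable
  step 10. node 1  ⊔preds=0111  new=1010  stable
  step 11. node 4  ⊔preds=1111  new=1111  stable

Least fixpoint reached:
  node 0: 0011
  node 1: 1010
  node 2: 1111
  node 3: 0101
  node 4: 1111
  node 5: 0110
  node 6: 0111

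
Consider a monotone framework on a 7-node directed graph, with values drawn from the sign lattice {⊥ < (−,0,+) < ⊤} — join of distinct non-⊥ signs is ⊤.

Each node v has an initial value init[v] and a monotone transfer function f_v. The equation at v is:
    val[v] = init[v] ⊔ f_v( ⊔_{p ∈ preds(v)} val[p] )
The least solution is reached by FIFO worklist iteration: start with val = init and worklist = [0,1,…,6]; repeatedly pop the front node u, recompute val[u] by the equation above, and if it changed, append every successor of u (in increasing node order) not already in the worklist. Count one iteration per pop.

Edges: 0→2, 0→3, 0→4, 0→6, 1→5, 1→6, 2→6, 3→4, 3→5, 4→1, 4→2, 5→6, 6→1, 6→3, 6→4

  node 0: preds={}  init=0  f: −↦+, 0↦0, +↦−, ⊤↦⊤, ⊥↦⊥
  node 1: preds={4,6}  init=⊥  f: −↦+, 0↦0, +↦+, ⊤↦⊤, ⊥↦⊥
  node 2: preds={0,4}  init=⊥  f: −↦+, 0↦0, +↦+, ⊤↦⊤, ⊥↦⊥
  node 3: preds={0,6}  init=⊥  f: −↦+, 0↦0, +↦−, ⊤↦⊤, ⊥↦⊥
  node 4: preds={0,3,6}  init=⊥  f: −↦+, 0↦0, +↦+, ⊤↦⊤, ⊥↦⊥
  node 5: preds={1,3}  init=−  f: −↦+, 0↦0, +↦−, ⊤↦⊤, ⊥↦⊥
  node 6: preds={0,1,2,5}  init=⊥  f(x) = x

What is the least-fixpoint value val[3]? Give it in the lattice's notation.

⊤

Trace (16 dequeues):
  [1] u=0 | in ⊥ | out 0 | ==
  [2] u=1 | in ⊥ | out ⊥ | ==
  [3] u=2 | in 0 | out 0 | prev ⊥ | push {}
  [4] u=3 | in 0 | out 0 | prev ⊥ | push {}
  [5] u=4 | in 0 | out 0 | prev ⊥ | push {1,2}
  [6] u=5 | in 0 | out ⊤ | prev − | push {}
  [7] u=6 | in ⊤ | out ⊤ | prev ⊥ | push {3,4}
  [8] u=1 | in ⊤ | out ⊤ | prev ⊥ | push {5,6}
  [9] u=2 | in 0 | out 0 | ==
  [10] u=3 | in ⊤ | out ⊤ | prev 0 | push {}
  [11] u=4 | in ⊤ | out ⊤ | prev 0 | push {1,2}
  [12] u=5 | in ⊤ | out ⊤ | ==
  [13] u=6 | in ⊤ | out ⊤ | ==
  [14] u=1 | in ⊤ | out ⊤ | ==
  [15] u=2 | in ⊤ | out ⊤ | prev 0 | push {6}
  [16] u=6 | in ⊤ | out ⊤ | ==

Converged values:
  [0] 0
  [1] ⊤
  [2] ⊤
  [3] ⊤
  [4] ⊤
  [5] ⊤
  [6] ⊤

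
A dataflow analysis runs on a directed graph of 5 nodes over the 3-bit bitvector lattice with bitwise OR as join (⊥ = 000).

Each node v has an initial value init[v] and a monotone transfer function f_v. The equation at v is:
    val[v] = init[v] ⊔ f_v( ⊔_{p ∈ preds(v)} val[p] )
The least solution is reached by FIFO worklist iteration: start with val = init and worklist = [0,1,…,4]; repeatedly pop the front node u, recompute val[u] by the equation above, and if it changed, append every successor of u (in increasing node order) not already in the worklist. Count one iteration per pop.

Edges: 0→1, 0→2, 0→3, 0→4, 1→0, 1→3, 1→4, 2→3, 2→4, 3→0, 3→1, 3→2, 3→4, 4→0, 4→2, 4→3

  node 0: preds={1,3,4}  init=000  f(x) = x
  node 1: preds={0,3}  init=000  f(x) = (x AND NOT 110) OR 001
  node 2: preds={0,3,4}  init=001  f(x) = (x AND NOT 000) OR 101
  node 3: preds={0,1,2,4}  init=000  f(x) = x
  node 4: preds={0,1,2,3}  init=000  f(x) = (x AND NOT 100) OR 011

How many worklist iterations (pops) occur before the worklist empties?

Trace (13 dequeues):
  [1] u=0 | in 000 | out 000 | ==
  [2] u=1 | in 000 | out 001 | prev 000 | push {0}
  [3] u=2 | in 000 | out 101 | prev 001 | push {}
  [4] u=3 | in 101 | out 101 | prev 000 | push {1,2}
  [5] u=4 | in 101 | out 011 | prev 000 | push {3}
  [6] u=0 | in 111 | out 111 | prev 000 | push {4}
  [7] u=1 | in 111 | out 001 | ==
  [8] u=2 | in 111 | out 111 | prev 101 | push {}
  [9] u=3 | in 111 | out 111 | prev 101 | push {0,1,2}
  [10] u=4 | in 111 | out 011 | ==
  [11] u=0 | in 111 | out 111 | ==
  [12] u=1 | in 111 | out 001 | ==
  [13] u=2 | in 111 | out 111 | ==

Converged values:
  [0] 111
  [1] 001
  [2] 111
  [3] 111
  [4] 011

13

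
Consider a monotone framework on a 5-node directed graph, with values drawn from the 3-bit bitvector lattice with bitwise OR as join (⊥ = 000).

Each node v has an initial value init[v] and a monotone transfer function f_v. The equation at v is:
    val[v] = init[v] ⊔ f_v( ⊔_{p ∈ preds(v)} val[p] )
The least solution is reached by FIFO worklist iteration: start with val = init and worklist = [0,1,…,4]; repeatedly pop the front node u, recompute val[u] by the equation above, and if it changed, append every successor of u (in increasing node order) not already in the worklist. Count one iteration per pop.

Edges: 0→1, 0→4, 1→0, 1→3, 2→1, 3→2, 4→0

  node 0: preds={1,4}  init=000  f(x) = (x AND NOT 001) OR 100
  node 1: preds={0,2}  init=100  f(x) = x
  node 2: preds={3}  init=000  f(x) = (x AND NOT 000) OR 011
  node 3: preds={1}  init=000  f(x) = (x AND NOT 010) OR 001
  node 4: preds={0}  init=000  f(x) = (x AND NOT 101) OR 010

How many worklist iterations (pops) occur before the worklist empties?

Worklist (11 pops):
  #1 pop 0: in=100 → 100 (was 000); enqueue []
  #2 pop 1: in=100 → 100 (no change)
  #3 pop 2: in=000 → 011 (was 000); enqueue [1]
  #4 pop 3: in=100 → 101 (was 000); enqueue [2]
  #5 pop 4: in=100 → 010 (was 000); enqueue [0]
  #6 pop 1: in=111 → 111 (was 100); enqueue [3]
  #7 pop 2: in=101 → 111 (was 011); enqueue [1]
  #8 pop 0: in=111 → 110 (was 100); enqueue [4]
  #9 pop 3: in=111 → 101 (no change)
  #10 pop 1: in=111 → 111 (no change)
  #11 pop 4: in=110 → 010 (no change)

Fixpoint:
  val[0] = 110
  val[1] = 111
  val[2] = 111
  val[3] = 101
  val[4] = 010

11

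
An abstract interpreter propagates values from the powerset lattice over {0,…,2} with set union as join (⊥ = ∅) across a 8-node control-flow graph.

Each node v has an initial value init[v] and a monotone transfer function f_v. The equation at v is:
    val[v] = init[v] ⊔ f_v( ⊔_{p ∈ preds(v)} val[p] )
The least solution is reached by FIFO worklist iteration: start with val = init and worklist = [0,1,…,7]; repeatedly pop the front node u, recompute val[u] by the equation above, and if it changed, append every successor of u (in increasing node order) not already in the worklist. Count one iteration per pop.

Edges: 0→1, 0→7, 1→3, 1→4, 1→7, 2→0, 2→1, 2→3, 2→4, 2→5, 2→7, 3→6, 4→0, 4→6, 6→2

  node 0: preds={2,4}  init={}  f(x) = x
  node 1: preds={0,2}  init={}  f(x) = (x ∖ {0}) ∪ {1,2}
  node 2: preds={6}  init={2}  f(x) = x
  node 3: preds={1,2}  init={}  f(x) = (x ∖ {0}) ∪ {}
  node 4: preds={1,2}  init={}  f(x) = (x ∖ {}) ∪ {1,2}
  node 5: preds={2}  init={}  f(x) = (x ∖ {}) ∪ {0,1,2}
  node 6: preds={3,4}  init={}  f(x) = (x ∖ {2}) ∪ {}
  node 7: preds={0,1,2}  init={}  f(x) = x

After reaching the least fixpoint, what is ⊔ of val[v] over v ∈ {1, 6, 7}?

{1,2}

Iteration log — 16 steps:
  step 1. node 0  ⊔preds={2}  new={2}  old={}  +wl: 
  step 2. node 1  ⊔preds={2}  new={1,2}  old={}  +wl: 
  step 3. node 2  ⊔preds={}  new={2}  stable
  step 4. node 3  ⊔preds={1,2}  new={1,2}  old={}  +wl: 
  step 5. node 4  ⊔preds={1,2}  new={1,2}  old={}  +wl: 0
  step 6. node 5  ⊔preds={2}  new={0,1,2}  old={}  +wl: 
  step 7. node 6  ⊔preds={1,2}  new={1}  old={}  +wl: 2
  step 8. node 7  ⊔preds={1,2}  new={1,2}  old={}  +wl: 
  step 9. node 0  ⊔preds={1,2}  new={1,2}  old={2}  +wl: 1,7
  step 10. node 2  ⊔preds={1}  new={1,2}  old={2}  +wl: 0,3,4,5
  step 11. node 1  ⊔preds={1,2}  new={1,2}  stable
  step 12. node 7  ⊔preds={1,2}  new={1,2}  stable
  step 13. node 0  ⊔preds={1,2}  new={1,2}  stable
  step 14. node 3  ⊔preds={1,2}  new={1,2}  stable
  step 15. node 4  ⊔preds={1,2}  new={1,2}  stable
  step 16. node 5  ⊔preds={1,2}  new={0,1,2}  stable

Least fixpoint reached:
  node 0: {1,2}
  node 1: {1,2}
  node 2: {1,2}
  node 3: {1,2}
  node 4: {1,2}
  node 5: {0,1,2}
  node 6: {1}
  node 7: {1,2}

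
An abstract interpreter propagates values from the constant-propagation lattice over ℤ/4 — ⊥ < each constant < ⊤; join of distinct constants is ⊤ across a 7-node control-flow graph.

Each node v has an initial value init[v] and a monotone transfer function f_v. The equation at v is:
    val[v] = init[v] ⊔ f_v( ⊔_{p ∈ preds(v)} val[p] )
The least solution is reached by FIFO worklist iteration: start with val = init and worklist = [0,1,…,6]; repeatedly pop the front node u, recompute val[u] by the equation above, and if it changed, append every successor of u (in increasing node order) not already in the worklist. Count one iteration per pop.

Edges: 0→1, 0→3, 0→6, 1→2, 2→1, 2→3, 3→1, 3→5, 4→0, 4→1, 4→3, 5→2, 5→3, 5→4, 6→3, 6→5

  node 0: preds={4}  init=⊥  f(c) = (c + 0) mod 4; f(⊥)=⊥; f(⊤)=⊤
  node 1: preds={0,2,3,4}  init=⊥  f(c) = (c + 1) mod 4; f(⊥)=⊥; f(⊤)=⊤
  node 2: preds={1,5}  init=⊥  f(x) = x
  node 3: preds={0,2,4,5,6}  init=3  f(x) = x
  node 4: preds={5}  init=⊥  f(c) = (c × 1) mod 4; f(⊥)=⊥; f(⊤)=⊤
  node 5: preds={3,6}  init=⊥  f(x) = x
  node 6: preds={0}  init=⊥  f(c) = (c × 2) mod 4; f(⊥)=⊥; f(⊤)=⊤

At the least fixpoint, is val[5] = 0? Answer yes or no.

Iteration log — 18 steps:
  step 1. node 0  ⊔preds=⊥  new=⊥  stable
  step 2. node 1  ⊔preds=3  new=0  old=⊥  +wl: 
  step 3. node 2  ⊔preds=0  new=0  old=⊥  +wl: 1
  step 4. node 3  ⊔preds=0  new=⊤  old=3  +wl: 
  step 5. node 4  ⊔preds=⊥  new=⊥  stable
  step 6. node 5  ⊔preds=⊤  new=⊤  old=⊥  +wl: 2,3,4
  step 7. node 6  ⊔preds=⊥  new=⊥  stable
  step 8. node 1  ⊔preds=⊤  new=⊤  old=0  +wl: 
  step 9. node 2  ⊔preds=⊤  new=⊤  old=0  +wl: 1
  step 10. node 3  ⊔preds=⊤  new=⊤  stable
  step 11. node 4  ⊔preds=⊤  new=⊤  old=⊥  +wl: 0,3
  step 12. node 1  ⊔preds=⊤  new=⊤  stable
  step 13. node 0  ⊔preds=⊤  new=⊤  old=⊥  +wl: 1,6
  step 14. node 3  ⊔preds=⊤  new=⊤  stable
  step 15. node 1  ⊔preds=⊤  new=⊤  stable
  step 16. node 6  ⊔preds=⊤  new=⊤  old=⊥  +wl: 3,5
  step 17. node 3  ⊔preds=⊤  new=⊤  stable
  step 18. node 5  ⊔preds=⊤  new=⊤  stable

Least fixpoint reached:
  node 0: ⊤
  node 1: ⊤
  node 2: ⊤
  node 3: ⊤
  node 4: ⊤
  node 5: ⊤
  node 6: ⊤

no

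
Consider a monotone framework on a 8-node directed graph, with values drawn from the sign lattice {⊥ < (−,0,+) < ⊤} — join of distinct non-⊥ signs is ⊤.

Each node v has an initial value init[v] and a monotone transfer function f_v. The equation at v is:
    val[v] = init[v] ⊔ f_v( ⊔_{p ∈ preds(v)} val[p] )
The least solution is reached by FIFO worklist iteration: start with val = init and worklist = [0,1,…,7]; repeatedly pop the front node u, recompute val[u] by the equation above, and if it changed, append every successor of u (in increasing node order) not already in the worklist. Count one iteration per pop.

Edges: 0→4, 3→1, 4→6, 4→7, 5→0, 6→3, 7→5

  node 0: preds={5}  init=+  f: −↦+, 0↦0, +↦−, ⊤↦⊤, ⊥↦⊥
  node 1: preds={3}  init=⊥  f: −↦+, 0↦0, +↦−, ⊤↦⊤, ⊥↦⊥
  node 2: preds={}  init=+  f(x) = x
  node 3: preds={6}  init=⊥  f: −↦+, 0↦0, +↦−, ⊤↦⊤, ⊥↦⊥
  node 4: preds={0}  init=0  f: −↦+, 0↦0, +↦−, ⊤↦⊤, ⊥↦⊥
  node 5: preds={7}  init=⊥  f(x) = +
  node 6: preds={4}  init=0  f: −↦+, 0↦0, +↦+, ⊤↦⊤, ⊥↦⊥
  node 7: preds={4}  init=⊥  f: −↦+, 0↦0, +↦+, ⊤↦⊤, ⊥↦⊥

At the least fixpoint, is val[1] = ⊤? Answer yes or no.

Iteration log — 14 steps:
  step 1. node 0  ⊔preds=⊥  new=+  stable
  step 2. node 1  ⊔preds=⊥  new=⊥  stable
  step 3. node 2  ⊔preds=⊥  new=+  stable
  step 4. node 3  ⊔preds=0  new=0  old=⊥  +wl: 1
  step 5. node 4  ⊔preds=+  new=⊤  old=0  +wl: 
  step 6. node 5  ⊔preds=⊥  new=+  old=⊥  +wl: 0
  step 7. node 6  ⊔preds=⊤  new=⊤  old=0  +wl: 3
  step 8. node 7  ⊔preds=⊤  new=⊤  old=⊥  +wl: 5
  step 9. node 1  ⊔preds=0  new=0  old=⊥  +wl: 
  step 10. node 0  ⊔preds=+  new=⊤  old=+  +wl: 4
  step 11. node 3  ⊔preds=⊤  new=⊤  old=0  +wl: 1
  step 12. node 5  ⊔preds=⊤  new=+  stable
  step 13. node 4  ⊔preds=⊤  new=⊤  stable
  step 14. node 1  ⊔preds=⊤  new=⊤  old=0  +wl: 

Least fixpoint reached:
  node 0: ⊤
  node 1: ⊤
  node 2: +
  node 3: ⊤
  node 4: ⊤
  node 5: +
  node 6: ⊤
  node 7: ⊤

yes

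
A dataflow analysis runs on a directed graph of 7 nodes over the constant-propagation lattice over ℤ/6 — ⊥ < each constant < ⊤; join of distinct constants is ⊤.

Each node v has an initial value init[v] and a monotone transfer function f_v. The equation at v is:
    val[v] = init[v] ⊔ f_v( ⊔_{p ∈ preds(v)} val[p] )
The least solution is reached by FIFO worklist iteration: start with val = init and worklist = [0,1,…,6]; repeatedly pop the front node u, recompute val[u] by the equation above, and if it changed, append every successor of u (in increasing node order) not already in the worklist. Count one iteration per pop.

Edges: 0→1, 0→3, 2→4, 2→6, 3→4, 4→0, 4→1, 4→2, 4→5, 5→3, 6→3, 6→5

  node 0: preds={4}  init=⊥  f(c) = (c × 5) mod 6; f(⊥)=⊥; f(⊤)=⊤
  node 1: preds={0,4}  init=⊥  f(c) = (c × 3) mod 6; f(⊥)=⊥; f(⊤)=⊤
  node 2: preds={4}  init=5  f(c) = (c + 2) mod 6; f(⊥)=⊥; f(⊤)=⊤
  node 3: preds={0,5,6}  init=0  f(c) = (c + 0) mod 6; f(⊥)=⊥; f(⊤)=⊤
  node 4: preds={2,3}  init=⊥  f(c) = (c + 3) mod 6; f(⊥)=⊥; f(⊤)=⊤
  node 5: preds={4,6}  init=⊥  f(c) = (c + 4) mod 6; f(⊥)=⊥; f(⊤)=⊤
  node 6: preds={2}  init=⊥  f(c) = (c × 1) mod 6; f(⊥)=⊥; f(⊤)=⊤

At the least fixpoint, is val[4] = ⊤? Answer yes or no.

yes

Worklist (16 pops):
  #1 pop 0: in=⊥ → ⊥ (no change)
  #2 pop 1: in=⊥ → ⊥ (no change)
  #3 pop 2: in=⊥ → 5 (no change)
  #4 pop 3: in=⊥ → 0 (no change)
  #5 pop 4: in=⊤ → ⊤ (was ⊥); enqueue [0,1,2]
  #6 pop 5: in=⊤ → ⊤ (was ⊥); enqueue [3]
  #7 pop 6: in=5 → 5 (was ⊥); enqueue [5]
  #8 pop 0: in=⊤ → ⊤ (was ⊥); enqueue []
  #9 pop 1: in=⊤ → ⊤ (was ⊥); enqueue []
  #10 pop 2: in=⊤ → ⊤ (was 5); enqueue [4,6]
  #11 pop 3: in=⊤ → ⊤ (was 0); enqueue []
  #12 pop 5: in=⊤ → ⊤ (no change)
  #13 pop 4: in=⊤ → ⊤ (no change)
  #14 pop 6: in=⊤ → ⊤ (was 5); enqueue [3,5]
  #15 pop 3: in=⊤ → ⊤ (no change)
  #16 pop 5: in=⊤ → ⊤ (no change)

Fixpoint:
  val[0] = ⊤
  val[1] = ⊤
  val[2] = ⊤
  val[3] = ⊤
  val[4] = ⊤
  val[5] = ⊤
  val[6] = ⊤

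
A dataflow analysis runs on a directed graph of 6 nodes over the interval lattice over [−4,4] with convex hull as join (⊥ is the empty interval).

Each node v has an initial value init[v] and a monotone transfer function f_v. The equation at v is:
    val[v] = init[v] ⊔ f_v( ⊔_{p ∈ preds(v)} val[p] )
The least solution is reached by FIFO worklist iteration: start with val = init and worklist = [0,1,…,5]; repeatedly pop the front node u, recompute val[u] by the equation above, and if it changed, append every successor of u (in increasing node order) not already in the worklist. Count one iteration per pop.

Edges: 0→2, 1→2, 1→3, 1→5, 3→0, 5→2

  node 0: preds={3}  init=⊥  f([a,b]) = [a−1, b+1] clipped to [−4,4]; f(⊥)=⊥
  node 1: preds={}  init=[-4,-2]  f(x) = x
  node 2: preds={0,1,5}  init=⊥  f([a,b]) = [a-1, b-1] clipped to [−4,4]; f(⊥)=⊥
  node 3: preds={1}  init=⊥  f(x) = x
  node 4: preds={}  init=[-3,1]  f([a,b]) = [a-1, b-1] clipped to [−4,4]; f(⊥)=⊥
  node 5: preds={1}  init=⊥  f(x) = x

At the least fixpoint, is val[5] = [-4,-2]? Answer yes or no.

Worklist (8 pops):
  #1 pop 0: in=⊥ → ⊥ (no change)
  #2 pop 1: in=⊥ → [-4,-2] (no change)
  #3 pop 2: in=[-4,-2] → [-4,-3] (was ⊥); enqueue []
  #4 pop 3: in=[-4,-2] → [-4,-2] (was ⊥); enqueue [0]
  #5 pop 4: in=⊥ → [-3,1] (no change)
  #6 pop 5: in=[-4,-2] → [-4,-2] (was ⊥); enqueue [2]
  #7 pop 0: in=[-4,-2] → [-4,-1] (was ⊥); enqueue []
  #8 pop 2: in=[-4,-1] → [-4,-2] (was [-4,-3]); enqueue []

Fixpoint:
  val[0] = [-4,-1]
  val[1] = [-4,-2]
  val[2] = [-4,-2]
  val[3] = [-4,-2]
  val[4] = [-3,1]
  val[5] = [-4,-2]

yes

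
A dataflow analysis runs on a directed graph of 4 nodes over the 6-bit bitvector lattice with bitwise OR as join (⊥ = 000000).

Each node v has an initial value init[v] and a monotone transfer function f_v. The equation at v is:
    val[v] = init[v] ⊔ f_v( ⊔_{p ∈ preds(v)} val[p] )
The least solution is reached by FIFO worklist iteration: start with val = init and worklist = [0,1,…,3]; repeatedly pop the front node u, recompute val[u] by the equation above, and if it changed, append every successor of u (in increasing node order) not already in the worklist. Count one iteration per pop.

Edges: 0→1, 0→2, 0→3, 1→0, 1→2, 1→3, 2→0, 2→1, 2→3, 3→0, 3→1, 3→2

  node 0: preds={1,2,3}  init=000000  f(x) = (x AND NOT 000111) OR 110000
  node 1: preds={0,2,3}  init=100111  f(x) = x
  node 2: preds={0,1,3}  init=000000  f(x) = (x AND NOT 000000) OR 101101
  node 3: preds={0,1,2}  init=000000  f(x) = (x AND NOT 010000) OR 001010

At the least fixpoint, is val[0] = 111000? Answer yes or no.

Worklist (9 pops):
  #1 pop 0: in=100111 → 110000 (was 000000); enqueue []
  #2 pop 1: in=110000 → 110111 (was 100111); enqueue [0]
  #3 pop 2: in=110111 → 111111 (was 000000); enqueue [1]
  #4 pop 3: in=111111 → 101111 (was 000000); enqueue [2]
  #5 pop 0: in=111111 → 111000 (was 110000); enqueue [3]
  #6 pop 1: in=111111 → 111111 (was 110111); enqueue [0]
  #7 pop 2: in=111111 → 111111 (no change)
  #8 pop 3: in=111111 → 101111 (no change)
  #9 pop 0: in=111111 → 111000 (no change)

Fixpoint:
  val[0] = 111000
  val[1] = 111111
  val[2] = 111111
  val[3] = 101111

yes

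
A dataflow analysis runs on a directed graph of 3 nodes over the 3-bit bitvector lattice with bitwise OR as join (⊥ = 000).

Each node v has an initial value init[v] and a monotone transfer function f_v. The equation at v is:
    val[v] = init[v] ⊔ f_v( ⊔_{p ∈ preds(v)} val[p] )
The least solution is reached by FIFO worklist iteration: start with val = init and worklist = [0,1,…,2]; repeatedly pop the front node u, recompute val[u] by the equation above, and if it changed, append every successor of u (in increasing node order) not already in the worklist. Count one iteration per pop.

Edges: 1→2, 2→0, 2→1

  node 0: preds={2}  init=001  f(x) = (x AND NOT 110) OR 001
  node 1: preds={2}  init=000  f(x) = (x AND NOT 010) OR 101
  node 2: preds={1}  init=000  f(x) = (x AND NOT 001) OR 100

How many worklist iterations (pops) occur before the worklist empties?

Trace (5 dequeues):
  [1] u=0 | in 000 | out 001 | ==
  [2] u=1 | in 000 | out 101 | prev 000 | push {}
  [3] u=2 | in 101 | out 100 | prev 000 | push {0,1}
  [4] u=0 | in 100 | out 001 | ==
  [5] u=1 | in 100 | out 101 | ==

Converged values:
  [0] 001
  [1] 101
  [2] 100

5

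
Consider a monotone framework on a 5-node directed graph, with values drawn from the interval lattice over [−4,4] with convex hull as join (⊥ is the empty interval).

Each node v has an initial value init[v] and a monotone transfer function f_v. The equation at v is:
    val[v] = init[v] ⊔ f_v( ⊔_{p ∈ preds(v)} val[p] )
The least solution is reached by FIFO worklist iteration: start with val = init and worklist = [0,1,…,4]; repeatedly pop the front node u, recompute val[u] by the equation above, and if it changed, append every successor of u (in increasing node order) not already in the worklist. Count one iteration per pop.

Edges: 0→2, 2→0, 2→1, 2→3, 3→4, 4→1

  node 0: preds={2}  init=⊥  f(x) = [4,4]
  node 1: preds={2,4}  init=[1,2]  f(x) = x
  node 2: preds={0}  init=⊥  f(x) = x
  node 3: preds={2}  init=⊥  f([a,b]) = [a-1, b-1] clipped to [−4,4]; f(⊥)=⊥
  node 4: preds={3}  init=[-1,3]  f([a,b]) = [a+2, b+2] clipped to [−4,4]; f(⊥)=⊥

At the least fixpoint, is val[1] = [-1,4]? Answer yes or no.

Worklist (7 pops):
  #1 pop 0: in=⊥ → [4,4] (was ⊥); enqueue []
  #2 pop 1: in=[-1,3] → [-1,3] (was [1,2]); enqueue []
  #3 pop 2: in=[4,4] → [4,4] (was ⊥); enqueue [0,1]
  #4 pop 3: in=[4,4] → [3,3] (was ⊥); enqueue []
  #5 pop 4: in=[3,3] → [-1,4] (was [-1,3]); enqueue []
  #6 pop 0: in=[4,4] → [4,4] (no change)
  #7 pop 1: in=[-1,4] → [-1,4] (was [-1,3]); enqueue []

Fixpoint:
  val[0] = [4,4]
  val[1] = [-1,4]
  val[2] = [4,4]
  val[3] = [3,3]
  val[4] = [-1,4]

yes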